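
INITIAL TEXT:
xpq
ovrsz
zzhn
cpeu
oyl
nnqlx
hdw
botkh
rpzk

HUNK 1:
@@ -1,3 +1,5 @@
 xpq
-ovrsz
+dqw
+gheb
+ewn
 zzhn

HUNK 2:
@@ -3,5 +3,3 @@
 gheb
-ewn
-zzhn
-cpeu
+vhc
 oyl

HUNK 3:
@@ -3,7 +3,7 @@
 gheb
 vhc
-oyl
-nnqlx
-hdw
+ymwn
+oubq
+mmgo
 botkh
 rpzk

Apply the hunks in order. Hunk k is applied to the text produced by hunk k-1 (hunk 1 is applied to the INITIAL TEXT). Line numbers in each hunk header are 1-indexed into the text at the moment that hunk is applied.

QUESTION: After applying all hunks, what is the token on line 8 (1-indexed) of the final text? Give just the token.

Answer: botkh

Derivation:
Hunk 1: at line 1 remove [ovrsz] add [dqw,gheb,ewn] -> 11 lines: xpq dqw gheb ewn zzhn cpeu oyl nnqlx hdw botkh rpzk
Hunk 2: at line 3 remove [ewn,zzhn,cpeu] add [vhc] -> 9 lines: xpq dqw gheb vhc oyl nnqlx hdw botkh rpzk
Hunk 3: at line 3 remove [oyl,nnqlx,hdw] add [ymwn,oubq,mmgo] -> 9 lines: xpq dqw gheb vhc ymwn oubq mmgo botkh rpzk
Final line 8: botkh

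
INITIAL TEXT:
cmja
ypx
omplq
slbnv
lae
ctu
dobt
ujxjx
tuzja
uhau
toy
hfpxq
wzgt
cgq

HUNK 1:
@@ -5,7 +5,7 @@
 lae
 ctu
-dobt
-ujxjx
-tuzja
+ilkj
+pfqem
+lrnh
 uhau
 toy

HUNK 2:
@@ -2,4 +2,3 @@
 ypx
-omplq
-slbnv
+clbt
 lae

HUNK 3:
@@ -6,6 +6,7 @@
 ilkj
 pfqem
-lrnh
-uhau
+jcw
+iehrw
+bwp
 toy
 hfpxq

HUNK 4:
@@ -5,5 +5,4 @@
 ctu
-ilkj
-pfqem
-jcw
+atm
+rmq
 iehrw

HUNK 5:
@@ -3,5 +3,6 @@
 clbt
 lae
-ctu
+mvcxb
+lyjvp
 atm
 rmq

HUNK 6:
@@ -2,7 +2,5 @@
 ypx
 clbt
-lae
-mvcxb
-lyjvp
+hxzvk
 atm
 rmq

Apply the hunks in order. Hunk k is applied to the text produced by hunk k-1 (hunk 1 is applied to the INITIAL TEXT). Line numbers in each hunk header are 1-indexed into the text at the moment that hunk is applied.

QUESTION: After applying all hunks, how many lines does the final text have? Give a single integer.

Hunk 1: at line 5 remove [dobt,ujxjx,tuzja] add [ilkj,pfqem,lrnh] -> 14 lines: cmja ypx omplq slbnv lae ctu ilkj pfqem lrnh uhau toy hfpxq wzgt cgq
Hunk 2: at line 2 remove [omplq,slbnv] add [clbt] -> 13 lines: cmja ypx clbt lae ctu ilkj pfqem lrnh uhau toy hfpxq wzgt cgq
Hunk 3: at line 6 remove [lrnh,uhau] add [jcw,iehrw,bwp] -> 14 lines: cmja ypx clbt lae ctu ilkj pfqem jcw iehrw bwp toy hfpxq wzgt cgq
Hunk 4: at line 5 remove [ilkj,pfqem,jcw] add [atm,rmq] -> 13 lines: cmja ypx clbt lae ctu atm rmq iehrw bwp toy hfpxq wzgt cgq
Hunk 5: at line 3 remove [ctu] add [mvcxb,lyjvp] -> 14 lines: cmja ypx clbt lae mvcxb lyjvp atm rmq iehrw bwp toy hfpxq wzgt cgq
Hunk 6: at line 2 remove [lae,mvcxb,lyjvp] add [hxzvk] -> 12 lines: cmja ypx clbt hxzvk atm rmq iehrw bwp toy hfpxq wzgt cgq
Final line count: 12

Answer: 12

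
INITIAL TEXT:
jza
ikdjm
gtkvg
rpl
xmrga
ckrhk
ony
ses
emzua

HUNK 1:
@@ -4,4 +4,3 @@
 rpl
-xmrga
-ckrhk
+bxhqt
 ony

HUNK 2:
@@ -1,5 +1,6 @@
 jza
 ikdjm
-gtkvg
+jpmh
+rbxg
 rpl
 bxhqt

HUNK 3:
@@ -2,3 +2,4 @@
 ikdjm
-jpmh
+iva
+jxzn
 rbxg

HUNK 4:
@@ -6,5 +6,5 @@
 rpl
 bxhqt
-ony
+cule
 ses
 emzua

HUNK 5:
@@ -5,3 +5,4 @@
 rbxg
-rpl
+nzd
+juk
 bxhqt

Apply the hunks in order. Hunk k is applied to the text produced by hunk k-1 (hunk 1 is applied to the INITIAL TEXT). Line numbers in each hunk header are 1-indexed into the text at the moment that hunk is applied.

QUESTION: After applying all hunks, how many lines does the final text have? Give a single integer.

Hunk 1: at line 4 remove [xmrga,ckrhk] add [bxhqt] -> 8 lines: jza ikdjm gtkvg rpl bxhqt ony ses emzua
Hunk 2: at line 1 remove [gtkvg] add [jpmh,rbxg] -> 9 lines: jza ikdjm jpmh rbxg rpl bxhqt ony ses emzua
Hunk 3: at line 2 remove [jpmh] add [iva,jxzn] -> 10 lines: jza ikdjm iva jxzn rbxg rpl bxhqt ony ses emzua
Hunk 4: at line 6 remove [ony] add [cule] -> 10 lines: jza ikdjm iva jxzn rbxg rpl bxhqt cule ses emzua
Hunk 5: at line 5 remove [rpl] add [nzd,juk] -> 11 lines: jza ikdjm iva jxzn rbxg nzd juk bxhqt cule ses emzua
Final line count: 11

Answer: 11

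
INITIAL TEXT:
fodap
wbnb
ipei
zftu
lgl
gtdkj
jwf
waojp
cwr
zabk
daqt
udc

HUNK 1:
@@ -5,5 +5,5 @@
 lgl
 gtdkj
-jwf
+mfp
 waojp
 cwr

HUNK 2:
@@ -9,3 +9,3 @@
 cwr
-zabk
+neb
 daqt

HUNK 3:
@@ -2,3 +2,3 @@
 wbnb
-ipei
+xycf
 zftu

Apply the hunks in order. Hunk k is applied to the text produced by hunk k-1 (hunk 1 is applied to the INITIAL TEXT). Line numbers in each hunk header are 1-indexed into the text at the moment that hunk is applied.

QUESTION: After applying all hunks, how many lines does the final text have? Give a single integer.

Hunk 1: at line 5 remove [jwf] add [mfp] -> 12 lines: fodap wbnb ipei zftu lgl gtdkj mfp waojp cwr zabk daqt udc
Hunk 2: at line 9 remove [zabk] add [neb] -> 12 lines: fodap wbnb ipei zftu lgl gtdkj mfp waojp cwr neb daqt udc
Hunk 3: at line 2 remove [ipei] add [xycf] -> 12 lines: fodap wbnb xycf zftu lgl gtdkj mfp waojp cwr neb daqt udc
Final line count: 12

Answer: 12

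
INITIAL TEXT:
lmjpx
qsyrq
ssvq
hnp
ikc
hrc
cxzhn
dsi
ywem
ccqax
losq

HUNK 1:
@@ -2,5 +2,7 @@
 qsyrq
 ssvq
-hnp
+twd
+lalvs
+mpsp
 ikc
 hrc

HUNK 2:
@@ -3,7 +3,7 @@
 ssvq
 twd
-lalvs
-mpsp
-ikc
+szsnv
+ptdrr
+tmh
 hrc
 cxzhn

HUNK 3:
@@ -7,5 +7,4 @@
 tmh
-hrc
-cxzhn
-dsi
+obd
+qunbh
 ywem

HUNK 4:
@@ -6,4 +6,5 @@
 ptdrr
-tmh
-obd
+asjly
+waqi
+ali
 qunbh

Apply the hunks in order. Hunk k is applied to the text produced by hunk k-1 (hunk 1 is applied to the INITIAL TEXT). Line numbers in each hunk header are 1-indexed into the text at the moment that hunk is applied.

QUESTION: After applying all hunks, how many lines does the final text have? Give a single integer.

Answer: 13

Derivation:
Hunk 1: at line 2 remove [hnp] add [twd,lalvs,mpsp] -> 13 lines: lmjpx qsyrq ssvq twd lalvs mpsp ikc hrc cxzhn dsi ywem ccqax losq
Hunk 2: at line 3 remove [lalvs,mpsp,ikc] add [szsnv,ptdrr,tmh] -> 13 lines: lmjpx qsyrq ssvq twd szsnv ptdrr tmh hrc cxzhn dsi ywem ccqax losq
Hunk 3: at line 7 remove [hrc,cxzhn,dsi] add [obd,qunbh] -> 12 lines: lmjpx qsyrq ssvq twd szsnv ptdrr tmh obd qunbh ywem ccqax losq
Hunk 4: at line 6 remove [tmh,obd] add [asjly,waqi,ali] -> 13 lines: lmjpx qsyrq ssvq twd szsnv ptdrr asjly waqi ali qunbh ywem ccqax losq
Final line count: 13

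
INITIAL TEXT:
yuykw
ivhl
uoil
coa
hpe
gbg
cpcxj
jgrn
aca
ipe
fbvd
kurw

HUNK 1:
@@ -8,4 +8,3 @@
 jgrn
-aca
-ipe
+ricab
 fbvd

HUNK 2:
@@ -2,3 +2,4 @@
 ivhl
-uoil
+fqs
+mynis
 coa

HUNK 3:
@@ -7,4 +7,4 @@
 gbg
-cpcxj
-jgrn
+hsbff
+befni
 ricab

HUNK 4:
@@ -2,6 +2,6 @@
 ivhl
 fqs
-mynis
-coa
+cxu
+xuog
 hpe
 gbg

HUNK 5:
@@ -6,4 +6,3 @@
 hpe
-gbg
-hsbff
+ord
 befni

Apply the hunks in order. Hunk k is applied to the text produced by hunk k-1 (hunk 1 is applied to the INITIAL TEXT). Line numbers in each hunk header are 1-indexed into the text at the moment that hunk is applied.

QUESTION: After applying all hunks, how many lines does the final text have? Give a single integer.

Answer: 11

Derivation:
Hunk 1: at line 8 remove [aca,ipe] add [ricab] -> 11 lines: yuykw ivhl uoil coa hpe gbg cpcxj jgrn ricab fbvd kurw
Hunk 2: at line 2 remove [uoil] add [fqs,mynis] -> 12 lines: yuykw ivhl fqs mynis coa hpe gbg cpcxj jgrn ricab fbvd kurw
Hunk 3: at line 7 remove [cpcxj,jgrn] add [hsbff,befni] -> 12 lines: yuykw ivhl fqs mynis coa hpe gbg hsbff befni ricab fbvd kurw
Hunk 4: at line 2 remove [mynis,coa] add [cxu,xuog] -> 12 lines: yuykw ivhl fqs cxu xuog hpe gbg hsbff befni ricab fbvd kurw
Hunk 5: at line 6 remove [gbg,hsbff] add [ord] -> 11 lines: yuykw ivhl fqs cxu xuog hpe ord befni ricab fbvd kurw
Final line count: 11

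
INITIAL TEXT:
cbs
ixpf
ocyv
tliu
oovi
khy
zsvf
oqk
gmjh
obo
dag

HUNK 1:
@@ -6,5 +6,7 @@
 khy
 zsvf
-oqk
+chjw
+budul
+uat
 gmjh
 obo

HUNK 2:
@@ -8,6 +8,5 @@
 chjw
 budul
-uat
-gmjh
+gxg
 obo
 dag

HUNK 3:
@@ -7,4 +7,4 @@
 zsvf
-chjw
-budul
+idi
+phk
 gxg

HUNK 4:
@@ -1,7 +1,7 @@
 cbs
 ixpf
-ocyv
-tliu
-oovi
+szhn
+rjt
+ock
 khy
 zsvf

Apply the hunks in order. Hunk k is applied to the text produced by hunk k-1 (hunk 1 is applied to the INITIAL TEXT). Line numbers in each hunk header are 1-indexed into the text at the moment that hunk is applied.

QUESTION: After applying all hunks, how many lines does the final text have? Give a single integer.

Hunk 1: at line 6 remove [oqk] add [chjw,budul,uat] -> 13 lines: cbs ixpf ocyv tliu oovi khy zsvf chjw budul uat gmjh obo dag
Hunk 2: at line 8 remove [uat,gmjh] add [gxg] -> 12 lines: cbs ixpf ocyv tliu oovi khy zsvf chjw budul gxg obo dag
Hunk 3: at line 7 remove [chjw,budul] add [idi,phk] -> 12 lines: cbs ixpf ocyv tliu oovi khy zsvf idi phk gxg obo dag
Hunk 4: at line 1 remove [ocyv,tliu,oovi] add [szhn,rjt,ock] -> 12 lines: cbs ixpf szhn rjt ock khy zsvf idi phk gxg obo dag
Final line count: 12

Answer: 12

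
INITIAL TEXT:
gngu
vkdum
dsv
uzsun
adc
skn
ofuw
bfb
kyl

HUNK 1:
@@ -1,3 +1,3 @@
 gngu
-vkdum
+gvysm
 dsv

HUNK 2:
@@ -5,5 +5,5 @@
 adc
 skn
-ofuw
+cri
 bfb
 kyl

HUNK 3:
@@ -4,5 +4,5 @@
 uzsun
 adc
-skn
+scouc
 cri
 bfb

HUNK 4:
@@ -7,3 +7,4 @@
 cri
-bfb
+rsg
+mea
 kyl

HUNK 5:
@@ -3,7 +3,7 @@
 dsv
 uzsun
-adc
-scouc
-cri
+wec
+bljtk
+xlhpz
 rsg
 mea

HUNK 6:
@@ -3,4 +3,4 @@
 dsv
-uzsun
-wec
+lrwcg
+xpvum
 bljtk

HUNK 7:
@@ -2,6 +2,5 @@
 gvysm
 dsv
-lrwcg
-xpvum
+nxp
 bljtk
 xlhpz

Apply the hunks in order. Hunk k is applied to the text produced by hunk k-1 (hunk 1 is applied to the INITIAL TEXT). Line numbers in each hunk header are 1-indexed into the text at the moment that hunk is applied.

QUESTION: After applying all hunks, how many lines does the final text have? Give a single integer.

Hunk 1: at line 1 remove [vkdum] add [gvysm] -> 9 lines: gngu gvysm dsv uzsun adc skn ofuw bfb kyl
Hunk 2: at line 5 remove [ofuw] add [cri] -> 9 lines: gngu gvysm dsv uzsun adc skn cri bfb kyl
Hunk 3: at line 4 remove [skn] add [scouc] -> 9 lines: gngu gvysm dsv uzsun adc scouc cri bfb kyl
Hunk 4: at line 7 remove [bfb] add [rsg,mea] -> 10 lines: gngu gvysm dsv uzsun adc scouc cri rsg mea kyl
Hunk 5: at line 3 remove [adc,scouc,cri] add [wec,bljtk,xlhpz] -> 10 lines: gngu gvysm dsv uzsun wec bljtk xlhpz rsg mea kyl
Hunk 6: at line 3 remove [uzsun,wec] add [lrwcg,xpvum] -> 10 lines: gngu gvysm dsv lrwcg xpvum bljtk xlhpz rsg mea kyl
Hunk 7: at line 2 remove [lrwcg,xpvum] add [nxp] -> 9 lines: gngu gvysm dsv nxp bljtk xlhpz rsg mea kyl
Final line count: 9

Answer: 9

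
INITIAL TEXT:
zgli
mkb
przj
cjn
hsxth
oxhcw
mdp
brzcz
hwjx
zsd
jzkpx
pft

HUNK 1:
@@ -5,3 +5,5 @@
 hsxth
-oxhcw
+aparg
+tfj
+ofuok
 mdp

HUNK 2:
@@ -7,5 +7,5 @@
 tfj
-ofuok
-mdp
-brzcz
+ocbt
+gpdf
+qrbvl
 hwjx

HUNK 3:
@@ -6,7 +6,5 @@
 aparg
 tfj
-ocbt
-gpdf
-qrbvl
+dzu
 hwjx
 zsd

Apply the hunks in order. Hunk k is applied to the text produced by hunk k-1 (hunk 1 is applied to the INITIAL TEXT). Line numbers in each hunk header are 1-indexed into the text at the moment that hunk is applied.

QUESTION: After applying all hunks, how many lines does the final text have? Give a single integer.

Hunk 1: at line 5 remove [oxhcw] add [aparg,tfj,ofuok] -> 14 lines: zgli mkb przj cjn hsxth aparg tfj ofuok mdp brzcz hwjx zsd jzkpx pft
Hunk 2: at line 7 remove [ofuok,mdp,brzcz] add [ocbt,gpdf,qrbvl] -> 14 lines: zgli mkb przj cjn hsxth aparg tfj ocbt gpdf qrbvl hwjx zsd jzkpx pft
Hunk 3: at line 6 remove [ocbt,gpdf,qrbvl] add [dzu] -> 12 lines: zgli mkb przj cjn hsxth aparg tfj dzu hwjx zsd jzkpx pft
Final line count: 12

Answer: 12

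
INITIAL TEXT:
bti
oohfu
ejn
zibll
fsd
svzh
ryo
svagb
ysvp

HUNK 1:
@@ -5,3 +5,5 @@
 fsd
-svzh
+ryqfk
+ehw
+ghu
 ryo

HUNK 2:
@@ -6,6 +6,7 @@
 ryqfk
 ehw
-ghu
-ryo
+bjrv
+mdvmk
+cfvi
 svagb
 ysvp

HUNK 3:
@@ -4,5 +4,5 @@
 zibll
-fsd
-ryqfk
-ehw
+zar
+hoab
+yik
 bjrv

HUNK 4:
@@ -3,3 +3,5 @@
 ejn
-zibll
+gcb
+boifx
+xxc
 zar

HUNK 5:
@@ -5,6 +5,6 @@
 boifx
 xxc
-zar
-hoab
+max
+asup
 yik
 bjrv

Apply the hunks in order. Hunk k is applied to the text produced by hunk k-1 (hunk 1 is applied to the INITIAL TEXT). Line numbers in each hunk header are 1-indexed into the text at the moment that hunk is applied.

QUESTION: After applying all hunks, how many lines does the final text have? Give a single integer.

Answer: 14

Derivation:
Hunk 1: at line 5 remove [svzh] add [ryqfk,ehw,ghu] -> 11 lines: bti oohfu ejn zibll fsd ryqfk ehw ghu ryo svagb ysvp
Hunk 2: at line 6 remove [ghu,ryo] add [bjrv,mdvmk,cfvi] -> 12 lines: bti oohfu ejn zibll fsd ryqfk ehw bjrv mdvmk cfvi svagb ysvp
Hunk 3: at line 4 remove [fsd,ryqfk,ehw] add [zar,hoab,yik] -> 12 lines: bti oohfu ejn zibll zar hoab yik bjrv mdvmk cfvi svagb ysvp
Hunk 4: at line 3 remove [zibll] add [gcb,boifx,xxc] -> 14 lines: bti oohfu ejn gcb boifx xxc zar hoab yik bjrv mdvmk cfvi svagb ysvp
Hunk 5: at line 5 remove [zar,hoab] add [max,asup] -> 14 lines: bti oohfu ejn gcb boifx xxc max asup yik bjrv mdvmk cfvi svagb ysvp
Final line count: 14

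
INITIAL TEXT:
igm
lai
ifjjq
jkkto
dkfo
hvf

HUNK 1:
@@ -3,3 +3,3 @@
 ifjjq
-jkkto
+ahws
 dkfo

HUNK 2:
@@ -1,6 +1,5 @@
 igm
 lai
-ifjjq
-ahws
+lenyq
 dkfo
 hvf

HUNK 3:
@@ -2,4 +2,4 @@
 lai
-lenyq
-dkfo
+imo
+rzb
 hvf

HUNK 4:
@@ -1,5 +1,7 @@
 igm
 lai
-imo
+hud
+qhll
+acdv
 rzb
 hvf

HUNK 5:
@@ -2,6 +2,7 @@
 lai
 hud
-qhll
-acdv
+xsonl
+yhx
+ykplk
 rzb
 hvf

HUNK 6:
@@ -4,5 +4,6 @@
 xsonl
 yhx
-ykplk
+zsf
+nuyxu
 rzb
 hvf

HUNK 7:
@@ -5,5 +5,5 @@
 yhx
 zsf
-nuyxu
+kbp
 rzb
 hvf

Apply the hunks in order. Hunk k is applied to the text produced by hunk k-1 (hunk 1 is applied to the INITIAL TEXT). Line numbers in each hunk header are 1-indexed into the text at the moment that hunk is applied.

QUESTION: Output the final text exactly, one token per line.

Hunk 1: at line 3 remove [jkkto] add [ahws] -> 6 lines: igm lai ifjjq ahws dkfo hvf
Hunk 2: at line 1 remove [ifjjq,ahws] add [lenyq] -> 5 lines: igm lai lenyq dkfo hvf
Hunk 3: at line 2 remove [lenyq,dkfo] add [imo,rzb] -> 5 lines: igm lai imo rzb hvf
Hunk 4: at line 1 remove [imo] add [hud,qhll,acdv] -> 7 lines: igm lai hud qhll acdv rzb hvf
Hunk 5: at line 2 remove [qhll,acdv] add [xsonl,yhx,ykplk] -> 8 lines: igm lai hud xsonl yhx ykplk rzb hvf
Hunk 6: at line 4 remove [ykplk] add [zsf,nuyxu] -> 9 lines: igm lai hud xsonl yhx zsf nuyxu rzb hvf
Hunk 7: at line 5 remove [nuyxu] add [kbp] -> 9 lines: igm lai hud xsonl yhx zsf kbp rzb hvf

Answer: igm
lai
hud
xsonl
yhx
zsf
kbp
rzb
hvf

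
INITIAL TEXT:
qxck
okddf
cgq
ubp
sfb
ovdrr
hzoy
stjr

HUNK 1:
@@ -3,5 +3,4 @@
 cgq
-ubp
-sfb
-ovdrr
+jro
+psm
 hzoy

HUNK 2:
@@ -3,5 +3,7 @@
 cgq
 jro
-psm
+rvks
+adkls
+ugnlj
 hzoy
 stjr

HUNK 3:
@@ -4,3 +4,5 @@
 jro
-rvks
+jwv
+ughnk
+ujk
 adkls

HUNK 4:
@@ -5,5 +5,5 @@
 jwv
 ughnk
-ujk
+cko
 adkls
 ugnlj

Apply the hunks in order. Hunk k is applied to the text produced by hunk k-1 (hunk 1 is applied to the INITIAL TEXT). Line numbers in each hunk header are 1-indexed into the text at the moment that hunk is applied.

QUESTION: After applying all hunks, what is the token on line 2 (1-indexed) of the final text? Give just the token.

Answer: okddf

Derivation:
Hunk 1: at line 3 remove [ubp,sfb,ovdrr] add [jro,psm] -> 7 lines: qxck okddf cgq jro psm hzoy stjr
Hunk 2: at line 3 remove [psm] add [rvks,adkls,ugnlj] -> 9 lines: qxck okddf cgq jro rvks adkls ugnlj hzoy stjr
Hunk 3: at line 4 remove [rvks] add [jwv,ughnk,ujk] -> 11 lines: qxck okddf cgq jro jwv ughnk ujk adkls ugnlj hzoy stjr
Hunk 4: at line 5 remove [ujk] add [cko] -> 11 lines: qxck okddf cgq jro jwv ughnk cko adkls ugnlj hzoy stjr
Final line 2: okddf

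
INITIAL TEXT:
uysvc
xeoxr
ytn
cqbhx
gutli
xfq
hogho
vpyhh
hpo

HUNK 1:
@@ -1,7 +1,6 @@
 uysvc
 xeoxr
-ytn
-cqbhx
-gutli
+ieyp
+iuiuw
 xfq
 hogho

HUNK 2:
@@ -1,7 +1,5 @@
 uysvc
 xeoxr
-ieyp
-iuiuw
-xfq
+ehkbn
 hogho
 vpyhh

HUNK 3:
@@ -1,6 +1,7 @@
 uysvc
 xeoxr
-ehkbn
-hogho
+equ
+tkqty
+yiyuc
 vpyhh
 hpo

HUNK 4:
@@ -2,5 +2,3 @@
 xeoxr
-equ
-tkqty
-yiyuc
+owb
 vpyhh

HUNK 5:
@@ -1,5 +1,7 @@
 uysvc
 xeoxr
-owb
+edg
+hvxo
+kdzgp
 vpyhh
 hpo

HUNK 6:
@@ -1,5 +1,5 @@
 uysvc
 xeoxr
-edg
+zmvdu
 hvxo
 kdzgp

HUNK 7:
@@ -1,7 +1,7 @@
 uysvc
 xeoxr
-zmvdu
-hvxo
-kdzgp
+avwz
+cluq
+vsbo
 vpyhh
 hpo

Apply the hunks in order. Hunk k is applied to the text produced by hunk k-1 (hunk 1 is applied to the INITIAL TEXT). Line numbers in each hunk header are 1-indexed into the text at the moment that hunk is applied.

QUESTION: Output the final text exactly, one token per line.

Hunk 1: at line 1 remove [ytn,cqbhx,gutli] add [ieyp,iuiuw] -> 8 lines: uysvc xeoxr ieyp iuiuw xfq hogho vpyhh hpo
Hunk 2: at line 1 remove [ieyp,iuiuw,xfq] add [ehkbn] -> 6 lines: uysvc xeoxr ehkbn hogho vpyhh hpo
Hunk 3: at line 1 remove [ehkbn,hogho] add [equ,tkqty,yiyuc] -> 7 lines: uysvc xeoxr equ tkqty yiyuc vpyhh hpo
Hunk 4: at line 2 remove [equ,tkqty,yiyuc] add [owb] -> 5 lines: uysvc xeoxr owb vpyhh hpo
Hunk 5: at line 1 remove [owb] add [edg,hvxo,kdzgp] -> 7 lines: uysvc xeoxr edg hvxo kdzgp vpyhh hpo
Hunk 6: at line 1 remove [edg] add [zmvdu] -> 7 lines: uysvc xeoxr zmvdu hvxo kdzgp vpyhh hpo
Hunk 7: at line 1 remove [zmvdu,hvxo,kdzgp] add [avwz,cluq,vsbo] -> 7 lines: uysvc xeoxr avwz cluq vsbo vpyhh hpo

Answer: uysvc
xeoxr
avwz
cluq
vsbo
vpyhh
hpo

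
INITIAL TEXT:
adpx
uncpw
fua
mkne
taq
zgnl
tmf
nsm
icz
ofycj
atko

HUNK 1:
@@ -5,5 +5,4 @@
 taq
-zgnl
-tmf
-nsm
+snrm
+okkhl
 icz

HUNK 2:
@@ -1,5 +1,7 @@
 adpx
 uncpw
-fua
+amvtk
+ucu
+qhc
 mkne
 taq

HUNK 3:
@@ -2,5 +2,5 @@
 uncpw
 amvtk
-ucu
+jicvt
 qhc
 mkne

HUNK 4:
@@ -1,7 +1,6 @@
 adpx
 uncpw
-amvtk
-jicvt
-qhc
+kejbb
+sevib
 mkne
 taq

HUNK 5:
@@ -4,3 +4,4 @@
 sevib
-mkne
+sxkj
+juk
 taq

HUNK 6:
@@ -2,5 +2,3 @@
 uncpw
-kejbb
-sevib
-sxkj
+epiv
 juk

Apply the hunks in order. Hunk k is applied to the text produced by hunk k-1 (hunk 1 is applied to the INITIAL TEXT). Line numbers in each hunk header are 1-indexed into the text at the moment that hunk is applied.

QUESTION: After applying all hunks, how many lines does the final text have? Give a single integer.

Answer: 10

Derivation:
Hunk 1: at line 5 remove [zgnl,tmf,nsm] add [snrm,okkhl] -> 10 lines: adpx uncpw fua mkne taq snrm okkhl icz ofycj atko
Hunk 2: at line 1 remove [fua] add [amvtk,ucu,qhc] -> 12 lines: adpx uncpw amvtk ucu qhc mkne taq snrm okkhl icz ofycj atko
Hunk 3: at line 2 remove [ucu] add [jicvt] -> 12 lines: adpx uncpw amvtk jicvt qhc mkne taq snrm okkhl icz ofycj atko
Hunk 4: at line 1 remove [amvtk,jicvt,qhc] add [kejbb,sevib] -> 11 lines: adpx uncpw kejbb sevib mkne taq snrm okkhl icz ofycj atko
Hunk 5: at line 4 remove [mkne] add [sxkj,juk] -> 12 lines: adpx uncpw kejbb sevib sxkj juk taq snrm okkhl icz ofycj atko
Hunk 6: at line 2 remove [kejbb,sevib,sxkj] add [epiv] -> 10 lines: adpx uncpw epiv juk taq snrm okkhl icz ofycj atko
Final line count: 10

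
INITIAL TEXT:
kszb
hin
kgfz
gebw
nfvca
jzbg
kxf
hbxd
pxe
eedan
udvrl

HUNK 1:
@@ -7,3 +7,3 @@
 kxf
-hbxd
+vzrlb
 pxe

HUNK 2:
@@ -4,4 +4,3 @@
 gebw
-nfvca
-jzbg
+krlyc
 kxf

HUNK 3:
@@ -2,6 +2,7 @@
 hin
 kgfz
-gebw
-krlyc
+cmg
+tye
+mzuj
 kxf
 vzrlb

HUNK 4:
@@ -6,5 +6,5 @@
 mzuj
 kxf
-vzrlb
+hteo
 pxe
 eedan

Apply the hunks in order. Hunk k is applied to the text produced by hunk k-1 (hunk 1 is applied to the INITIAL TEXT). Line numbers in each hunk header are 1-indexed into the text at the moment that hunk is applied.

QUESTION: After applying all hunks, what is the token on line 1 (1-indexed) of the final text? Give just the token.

Hunk 1: at line 7 remove [hbxd] add [vzrlb] -> 11 lines: kszb hin kgfz gebw nfvca jzbg kxf vzrlb pxe eedan udvrl
Hunk 2: at line 4 remove [nfvca,jzbg] add [krlyc] -> 10 lines: kszb hin kgfz gebw krlyc kxf vzrlb pxe eedan udvrl
Hunk 3: at line 2 remove [gebw,krlyc] add [cmg,tye,mzuj] -> 11 lines: kszb hin kgfz cmg tye mzuj kxf vzrlb pxe eedan udvrl
Hunk 4: at line 6 remove [vzrlb] add [hteo] -> 11 lines: kszb hin kgfz cmg tye mzuj kxf hteo pxe eedan udvrl
Final line 1: kszb

Answer: kszb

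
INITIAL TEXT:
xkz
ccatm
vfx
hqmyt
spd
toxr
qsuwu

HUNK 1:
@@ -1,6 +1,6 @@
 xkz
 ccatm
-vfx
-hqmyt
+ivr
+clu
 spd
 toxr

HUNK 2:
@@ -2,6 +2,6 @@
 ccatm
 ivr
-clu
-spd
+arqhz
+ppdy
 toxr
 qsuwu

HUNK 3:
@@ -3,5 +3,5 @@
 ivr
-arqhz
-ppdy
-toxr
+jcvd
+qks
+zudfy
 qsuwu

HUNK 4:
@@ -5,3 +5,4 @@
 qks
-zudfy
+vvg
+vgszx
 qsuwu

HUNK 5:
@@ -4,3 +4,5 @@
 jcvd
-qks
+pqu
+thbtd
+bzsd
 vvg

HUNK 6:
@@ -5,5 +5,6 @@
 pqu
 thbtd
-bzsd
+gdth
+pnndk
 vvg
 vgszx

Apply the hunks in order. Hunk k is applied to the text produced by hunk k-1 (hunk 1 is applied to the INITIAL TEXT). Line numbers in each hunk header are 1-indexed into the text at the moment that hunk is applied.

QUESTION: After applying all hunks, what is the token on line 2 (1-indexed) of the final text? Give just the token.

Hunk 1: at line 1 remove [vfx,hqmyt] add [ivr,clu] -> 7 lines: xkz ccatm ivr clu spd toxr qsuwu
Hunk 2: at line 2 remove [clu,spd] add [arqhz,ppdy] -> 7 lines: xkz ccatm ivr arqhz ppdy toxr qsuwu
Hunk 3: at line 3 remove [arqhz,ppdy,toxr] add [jcvd,qks,zudfy] -> 7 lines: xkz ccatm ivr jcvd qks zudfy qsuwu
Hunk 4: at line 5 remove [zudfy] add [vvg,vgszx] -> 8 lines: xkz ccatm ivr jcvd qks vvg vgszx qsuwu
Hunk 5: at line 4 remove [qks] add [pqu,thbtd,bzsd] -> 10 lines: xkz ccatm ivr jcvd pqu thbtd bzsd vvg vgszx qsuwu
Hunk 6: at line 5 remove [bzsd] add [gdth,pnndk] -> 11 lines: xkz ccatm ivr jcvd pqu thbtd gdth pnndk vvg vgszx qsuwu
Final line 2: ccatm

Answer: ccatm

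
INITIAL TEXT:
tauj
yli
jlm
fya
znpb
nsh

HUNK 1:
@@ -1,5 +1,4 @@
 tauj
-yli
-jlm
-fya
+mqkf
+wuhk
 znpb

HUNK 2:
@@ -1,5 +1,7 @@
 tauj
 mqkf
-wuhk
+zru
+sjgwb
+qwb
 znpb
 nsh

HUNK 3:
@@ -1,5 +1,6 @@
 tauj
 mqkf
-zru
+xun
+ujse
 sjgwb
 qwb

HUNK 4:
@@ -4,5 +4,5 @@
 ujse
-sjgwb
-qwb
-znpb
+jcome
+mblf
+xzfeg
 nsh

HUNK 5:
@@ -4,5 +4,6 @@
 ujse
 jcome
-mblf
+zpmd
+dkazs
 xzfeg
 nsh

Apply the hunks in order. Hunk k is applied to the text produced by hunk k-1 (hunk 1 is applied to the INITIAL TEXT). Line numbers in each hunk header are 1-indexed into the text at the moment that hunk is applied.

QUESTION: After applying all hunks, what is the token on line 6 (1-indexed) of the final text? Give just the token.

Hunk 1: at line 1 remove [yli,jlm,fya] add [mqkf,wuhk] -> 5 lines: tauj mqkf wuhk znpb nsh
Hunk 2: at line 1 remove [wuhk] add [zru,sjgwb,qwb] -> 7 lines: tauj mqkf zru sjgwb qwb znpb nsh
Hunk 3: at line 1 remove [zru] add [xun,ujse] -> 8 lines: tauj mqkf xun ujse sjgwb qwb znpb nsh
Hunk 4: at line 4 remove [sjgwb,qwb,znpb] add [jcome,mblf,xzfeg] -> 8 lines: tauj mqkf xun ujse jcome mblf xzfeg nsh
Hunk 5: at line 4 remove [mblf] add [zpmd,dkazs] -> 9 lines: tauj mqkf xun ujse jcome zpmd dkazs xzfeg nsh
Final line 6: zpmd

Answer: zpmd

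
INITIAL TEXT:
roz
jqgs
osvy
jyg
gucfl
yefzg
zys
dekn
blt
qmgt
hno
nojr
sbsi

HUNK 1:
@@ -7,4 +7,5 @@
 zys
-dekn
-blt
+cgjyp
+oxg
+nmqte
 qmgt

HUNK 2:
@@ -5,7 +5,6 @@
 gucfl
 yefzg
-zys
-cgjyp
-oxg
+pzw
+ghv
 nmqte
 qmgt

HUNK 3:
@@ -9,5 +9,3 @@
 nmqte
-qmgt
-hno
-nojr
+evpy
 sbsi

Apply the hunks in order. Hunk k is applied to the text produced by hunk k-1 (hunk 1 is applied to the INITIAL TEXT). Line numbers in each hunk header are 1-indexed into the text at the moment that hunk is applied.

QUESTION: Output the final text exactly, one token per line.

Hunk 1: at line 7 remove [dekn,blt] add [cgjyp,oxg,nmqte] -> 14 lines: roz jqgs osvy jyg gucfl yefzg zys cgjyp oxg nmqte qmgt hno nojr sbsi
Hunk 2: at line 5 remove [zys,cgjyp,oxg] add [pzw,ghv] -> 13 lines: roz jqgs osvy jyg gucfl yefzg pzw ghv nmqte qmgt hno nojr sbsi
Hunk 3: at line 9 remove [qmgt,hno,nojr] add [evpy] -> 11 lines: roz jqgs osvy jyg gucfl yefzg pzw ghv nmqte evpy sbsi

Answer: roz
jqgs
osvy
jyg
gucfl
yefzg
pzw
ghv
nmqte
evpy
sbsi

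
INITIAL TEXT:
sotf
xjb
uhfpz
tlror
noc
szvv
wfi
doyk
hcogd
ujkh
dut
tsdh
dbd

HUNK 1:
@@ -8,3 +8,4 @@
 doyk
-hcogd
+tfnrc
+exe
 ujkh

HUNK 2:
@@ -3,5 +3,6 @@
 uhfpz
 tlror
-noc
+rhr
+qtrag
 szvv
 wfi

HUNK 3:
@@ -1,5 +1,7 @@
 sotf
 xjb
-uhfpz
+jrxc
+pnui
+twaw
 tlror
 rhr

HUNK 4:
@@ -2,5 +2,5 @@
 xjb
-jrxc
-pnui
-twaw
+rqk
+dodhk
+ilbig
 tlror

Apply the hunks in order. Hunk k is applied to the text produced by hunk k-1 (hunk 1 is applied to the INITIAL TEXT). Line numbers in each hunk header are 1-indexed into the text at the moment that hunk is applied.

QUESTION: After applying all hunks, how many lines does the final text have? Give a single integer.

Answer: 17

Derivation:
Hunk 1: at line 8 remove [hcogd] add [tfnrc,exe] -> 14 lines: sotf xjb uhfpz tlror noc szvv wfi doyk tfnrc exe ujkh dut tsdh dbd
Hunk 2: at line 3 remove [noc] add [rhr,qtrag] -> 15 lines: sotf xjb uhfpz tlror rhr qtrag szvv wfi doyk tfnrc exe ujkh dut tsdh dbd
Hunk 3: at line 1 remove [uhfpz] add [jrxc,pnui,twaw] -> 17 lines: sotf xjb jrxc pnui twaw tlror rhr qtrag szvv wfi doyk tfnrc exe ujkh dut tsdh dbd
Hunk 4: at line 2 remove [jrxc,pnui,twaw] add [rqk,dodhk,ilbig] -> 17 lines: sotf xjb rqk dodhk ilbig tlror rhr qtrag szvv wfi doyk tfnrc exe ujkh dut tsdh dbd
Final line count: 17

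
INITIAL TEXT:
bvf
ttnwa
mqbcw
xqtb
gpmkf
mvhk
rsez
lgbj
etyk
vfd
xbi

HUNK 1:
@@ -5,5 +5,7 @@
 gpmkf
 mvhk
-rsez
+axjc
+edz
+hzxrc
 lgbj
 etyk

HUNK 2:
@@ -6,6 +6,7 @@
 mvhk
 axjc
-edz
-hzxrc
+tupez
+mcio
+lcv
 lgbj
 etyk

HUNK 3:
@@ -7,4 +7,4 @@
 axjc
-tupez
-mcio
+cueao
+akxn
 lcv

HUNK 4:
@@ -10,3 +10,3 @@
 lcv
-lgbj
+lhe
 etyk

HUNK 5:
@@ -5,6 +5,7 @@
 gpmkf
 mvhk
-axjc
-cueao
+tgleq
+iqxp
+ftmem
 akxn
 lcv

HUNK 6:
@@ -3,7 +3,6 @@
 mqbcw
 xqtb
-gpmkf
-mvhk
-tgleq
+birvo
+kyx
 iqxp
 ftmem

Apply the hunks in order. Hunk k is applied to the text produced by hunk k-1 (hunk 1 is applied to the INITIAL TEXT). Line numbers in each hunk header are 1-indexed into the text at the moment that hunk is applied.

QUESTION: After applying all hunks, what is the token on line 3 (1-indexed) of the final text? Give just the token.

Answer: mqbcw

Derivation:
Hunk 1: at line 5 remove [rsez] add [axjc,edz,hzxrc] -> 13 lines: bvf ttnwa mqbcw xqtb gpmkf mvhk axjc edz hzxrc lgbj etyk vfd xbi
Hunk 2: at line 6 remove [edz,hzxrc] add [tupez,mcio,lcv] -> 14 lines: bvf ttnwa mqbcw xqtb gpmkf mvhk axjc tupez mcio lcv lgbj etyk vfd xbi
Hunk 3: at line 7 remove [tupez,mcio] add [cueao,akxn] -> 14 lines: bvf ttnwa mqbcw xqtb gpmkf mvhk axjc cueao akxn lcv lgbj etyk vfd xbi
Hunk 4: at line 10 remove [lgbj] add [lhe] -> 14 lines: bvf ttnwa mqbcw xqtb gpmkf mvhk axjc cueao akxn lcv lhe etyk vfd xbi
Hunk 5: at line 5 remove [axjc,cueao] add [tgleq,iqxp,ftmem] -> 15 lines: bvf ttnwa mqbcw xqtb gpmkf mvhk tgleq iqxp ftmem akxn lcv lhe etyk vfd xbi
Hunk 6: at line 3 remove [gpmkf,mvhk,tgleq] add [birvo,kyx] -> 14 lines: bvf ttnwa mqbcw xqtb birvo kyx iqxp ftmem akxn lcv lhe etyk vfd xbi
Final line 3: mqbcw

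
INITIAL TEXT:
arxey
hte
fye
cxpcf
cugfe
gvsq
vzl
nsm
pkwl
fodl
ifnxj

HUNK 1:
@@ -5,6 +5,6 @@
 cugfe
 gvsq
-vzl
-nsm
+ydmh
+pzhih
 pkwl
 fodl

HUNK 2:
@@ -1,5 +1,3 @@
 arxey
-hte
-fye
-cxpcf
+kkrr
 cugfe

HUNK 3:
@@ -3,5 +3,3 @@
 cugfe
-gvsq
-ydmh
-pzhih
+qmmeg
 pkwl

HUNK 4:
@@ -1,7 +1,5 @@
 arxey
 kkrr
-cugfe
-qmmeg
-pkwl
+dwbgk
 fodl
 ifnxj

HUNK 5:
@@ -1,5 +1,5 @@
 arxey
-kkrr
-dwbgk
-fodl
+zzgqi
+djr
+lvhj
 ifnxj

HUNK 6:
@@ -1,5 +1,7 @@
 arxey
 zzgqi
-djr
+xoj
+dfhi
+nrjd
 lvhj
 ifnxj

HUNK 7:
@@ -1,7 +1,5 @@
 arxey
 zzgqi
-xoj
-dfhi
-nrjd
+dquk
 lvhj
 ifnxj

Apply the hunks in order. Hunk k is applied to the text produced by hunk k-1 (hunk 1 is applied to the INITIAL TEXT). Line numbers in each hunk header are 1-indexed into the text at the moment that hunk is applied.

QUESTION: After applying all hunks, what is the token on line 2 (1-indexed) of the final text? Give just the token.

Answer: zzgqi

Derivation:
Hunk 1: at line 5 remove [vzl,nsm] add [ydmh,pzhih] -> 11 lines: arxey hte fye cxpcf cugfe gvsq ydmh pzhih pkwl fodl ifnxj
Hunk 2: at line 1 remove [hte,fye,cxpcf] add [kkrr] -> 9 lines: arxey kkrr cugfe gvsq ydmh pzhih pkwl fodl ifnxj
Hunk 3: at line 3 remove [gvsq,ydmh,pzhih] add [qmmeg] -> 7 lines: arxey kkrr cugfe qmmeg pkwl fodl ifnxj
Hunk 4: at line 1 remove [cugfe,qmmeg,pkwl] add [dwbgk] -> 5 lines: arxey kkrr dwbgk fodl ifnxj
Hunk 5: at line 1 remove [kkrr,dwbgk,fodl] add [zzgqi,djr,lvhj] -> 5 lines: arxey zzgqi djr lvhj ifnxj
Hunk 6: at line 1 remove [djr] add [xoj,dfhi,nrjd] -> 7 lines: arxey zzgqi xoj dfhi nrjd lvhj ifnxj
Hunk 7: at line 1 remove [xoj,dfhi,nrjd] add [dquk] -> 5 lines: arxey zzgqi dquk lvhj ifnxj
Final line 2: zzgqi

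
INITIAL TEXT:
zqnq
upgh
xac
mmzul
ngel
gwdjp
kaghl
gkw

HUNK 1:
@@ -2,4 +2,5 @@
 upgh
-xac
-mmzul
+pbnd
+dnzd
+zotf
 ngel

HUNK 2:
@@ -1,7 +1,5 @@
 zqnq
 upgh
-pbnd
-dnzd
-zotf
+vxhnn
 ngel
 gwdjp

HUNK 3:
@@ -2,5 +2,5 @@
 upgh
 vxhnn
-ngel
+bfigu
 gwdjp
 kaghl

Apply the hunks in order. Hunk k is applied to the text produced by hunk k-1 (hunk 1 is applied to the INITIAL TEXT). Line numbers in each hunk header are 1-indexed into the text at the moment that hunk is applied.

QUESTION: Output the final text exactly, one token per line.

Hunk 1: at line 2 remove [xac,mmzul] add [pbnd,dnzd,zotf] -> 9 lines: zqnq upgh pbnd dnzd zotf ngel gwdjp kaghl gkw
Hunk 2: at line 1 remove [pbnd,dnzd,zotf] add [vxhnn] -> 7 lines: zqnq upgh vxhnn ngel gwdjp kaghl gkw
Hunk 3: at line 2 remove [ngel] add [bfigu] -> 7 lines: zqnq upgh vxhnn bfigu gwdjp kaghl gkw

Answer: zqnq
upgh
vxhnn
bfigu
gwdjp
kaghl
gkw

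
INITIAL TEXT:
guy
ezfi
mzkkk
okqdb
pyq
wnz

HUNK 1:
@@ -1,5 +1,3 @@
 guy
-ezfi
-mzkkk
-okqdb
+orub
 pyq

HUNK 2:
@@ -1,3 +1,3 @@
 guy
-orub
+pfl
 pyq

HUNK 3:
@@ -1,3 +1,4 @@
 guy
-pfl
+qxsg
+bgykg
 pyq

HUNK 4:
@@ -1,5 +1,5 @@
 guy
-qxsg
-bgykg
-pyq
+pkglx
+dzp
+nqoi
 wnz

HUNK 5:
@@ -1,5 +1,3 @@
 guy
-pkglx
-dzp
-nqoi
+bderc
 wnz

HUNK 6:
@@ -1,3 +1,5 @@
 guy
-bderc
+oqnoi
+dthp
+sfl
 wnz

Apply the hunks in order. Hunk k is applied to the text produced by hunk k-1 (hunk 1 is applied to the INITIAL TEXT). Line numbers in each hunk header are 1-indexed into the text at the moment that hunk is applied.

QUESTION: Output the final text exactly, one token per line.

Answer: guy
oqnoi
dthp
sfl
wnz

Derivation:
Hunk 1: at line 1 remove [ezfi,mzkkk,okqdb] add [orub] -> 4 lines: guy orub pyq wnz
Hunk 2: at line 1 remove [orub] add [pfl] -> 4 lines: guy pfl pyq wnz
Hunk 3: at line 1 remove [pfl] add [qxsg,bgykg] -> 5 lines: guy qxsg bgykg pyq wnz
Hunk 4: at line 1 remove [qxsg,bgykg,pyq] add [pkglx,dzp,nqoi] -> 5 lines: guy pkglx dzp nqoi wnz
Hunk 5: at line 1 remove [pkglx,dzp,nqoi] add [bderc] -> 3 lines: guy bderc wnz
Hunk 6: at line 1 remove [bderc] add [oqnoi,dthp,sfl] -> 5 lines: guy oqnoi dthp sfl wnz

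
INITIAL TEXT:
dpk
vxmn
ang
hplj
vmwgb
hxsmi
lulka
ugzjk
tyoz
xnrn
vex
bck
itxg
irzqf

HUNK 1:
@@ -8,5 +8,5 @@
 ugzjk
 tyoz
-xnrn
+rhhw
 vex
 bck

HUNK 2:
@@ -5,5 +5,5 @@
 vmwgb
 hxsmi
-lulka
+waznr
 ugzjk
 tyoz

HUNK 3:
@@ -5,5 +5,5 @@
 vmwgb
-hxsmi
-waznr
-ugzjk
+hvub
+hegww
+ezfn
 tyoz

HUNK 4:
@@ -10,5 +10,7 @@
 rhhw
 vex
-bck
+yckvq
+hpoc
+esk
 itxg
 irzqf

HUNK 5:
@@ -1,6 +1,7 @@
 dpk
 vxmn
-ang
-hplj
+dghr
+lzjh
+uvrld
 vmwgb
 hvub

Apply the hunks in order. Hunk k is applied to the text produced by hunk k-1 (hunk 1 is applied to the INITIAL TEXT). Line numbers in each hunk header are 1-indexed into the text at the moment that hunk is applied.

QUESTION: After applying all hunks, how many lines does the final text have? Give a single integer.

Hunk 1: at line 8 remove [xnrn] add [rhhw] -> 14 lines: dpk vxmn ang hplj vmwgb hxsmi lulka ugzjk tyoz rhhw vex bck itxg irzqf
Hunk 2: at line 5 remove [lulka] add [waznr] -> 14 lines: dpk vxmn ang hplj vmwgb hxsmi waznr ugzjk tyoz rhhw vex bck itxg irzqf
Hunk 3: at line 5 remove [hxsmi,waznr,ugzjk] add [hvub,hegww,ezfn] -> 14 lines: dpk vxmn ang hplj vmwgb hvub hegww ezfn tyoz rhhw vex bck itxg irzqf
Hunk 4: at line 10 remove [bck] add [yckvq,hpoc,esk] -> 16 lines: dpk vxmn ang hplj vmwgb hvub hegww ezfn tyoz rhhw vex yckvq hpoc esk itxg irzqf
Hunk 5: at line 1 remove [ang,hplj] add [dghr,lzjh,uvrld] -> 17 lines: dpk vxmn dghr lzjh uvrld vmwgb hvub hegww ezfn tyoz rhhw vex yckvq hpoc esk itxg irzqf
Final line count: 17

Answer: 17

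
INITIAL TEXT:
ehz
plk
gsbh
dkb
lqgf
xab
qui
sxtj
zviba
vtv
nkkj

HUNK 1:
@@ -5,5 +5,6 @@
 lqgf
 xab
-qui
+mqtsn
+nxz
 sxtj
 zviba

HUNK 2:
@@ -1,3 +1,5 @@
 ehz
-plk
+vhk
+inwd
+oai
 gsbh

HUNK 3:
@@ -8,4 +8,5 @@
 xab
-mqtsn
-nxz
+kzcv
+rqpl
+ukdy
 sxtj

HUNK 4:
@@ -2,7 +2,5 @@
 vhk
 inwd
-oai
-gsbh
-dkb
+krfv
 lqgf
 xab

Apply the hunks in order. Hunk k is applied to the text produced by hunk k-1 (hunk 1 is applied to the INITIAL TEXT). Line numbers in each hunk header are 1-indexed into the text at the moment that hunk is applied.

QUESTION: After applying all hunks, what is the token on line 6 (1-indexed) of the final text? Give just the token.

Hunk 1: at line 5 remove [qui] add [mqtsn,nxz] -> 12 lines: ehz plk gsbh dkb lqgf xab mqtsn nxz sxtj zviba vtv nkkj
Hunk 2: at line 1 remove [plk] add [vhk,inwd,oai] -> 14 lines: ehz vhk inwd oai gsbh dkb lqgf xab mqtsn nxz sxtj zviba vtv nkkj
Hunk 3: at line 8 remove [mqtsn,nxz] add [kzcv,rqpl,ukdy] -> 15 lines: ehz vhk inwd oai gsbh dkb lqgf xab kzcv rqpl ukdy sxtj zviba vtv nkkj
Hunk 4: at line 2 remove [oai,gsbh,dkb] add [krfv] -> 13 lines: ehz vhk inwd krfv lqgf xab kzcv rqpl ukdy sxtj zviba vtv nkkj
Final line 6: xab

Answer: xab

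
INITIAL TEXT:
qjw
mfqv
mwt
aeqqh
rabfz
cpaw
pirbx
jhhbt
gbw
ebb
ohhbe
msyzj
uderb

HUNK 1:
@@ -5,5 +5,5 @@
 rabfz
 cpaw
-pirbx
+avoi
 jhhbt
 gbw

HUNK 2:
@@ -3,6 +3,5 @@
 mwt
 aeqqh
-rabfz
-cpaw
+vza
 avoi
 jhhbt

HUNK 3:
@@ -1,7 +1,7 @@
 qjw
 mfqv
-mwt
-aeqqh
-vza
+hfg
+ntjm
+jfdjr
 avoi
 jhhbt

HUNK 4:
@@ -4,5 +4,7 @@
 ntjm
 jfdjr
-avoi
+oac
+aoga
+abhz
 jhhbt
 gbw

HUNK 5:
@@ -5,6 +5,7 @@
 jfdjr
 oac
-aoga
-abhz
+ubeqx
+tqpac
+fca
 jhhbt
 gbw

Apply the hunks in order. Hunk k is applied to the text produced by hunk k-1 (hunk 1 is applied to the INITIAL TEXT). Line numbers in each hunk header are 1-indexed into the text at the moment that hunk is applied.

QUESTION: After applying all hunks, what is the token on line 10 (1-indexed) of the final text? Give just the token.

Answer: jhhbt

Derivation:
Hunk 1: at line 5 remove [pirbx] add [avoi] -> 13 lines: qjw mfqv mwt aeqqh rabfz cpaw avoi jhhbt gbw ebb ohhbe msyzj uderb
Hunk 2: at line 3 remove [rabfz,cpaw] add [vza] -> 12 lines: qjw mfqv mwt aeqqh vza avoi jhhbt gbw ebb ohhbe msyzj uderb
Hunk 3: at line 1 remove [mwt,aeqqh,vza] add [hfg,ntjm,jfdjr] -> 12 lines: qjw mfqv hfg ntjm jfdjr avoi jhhbt gbw ebb ohhbe msyzj uderb
Hunk 4: at line 4 remove [avoi] add [oac,aoga,abhz] -> 14 lines: qjw mfqv hfg ntjm jfdjr oac aoga abhz jhhbt gbw ebb ohhbe msyzj uderb
Hunk 5: at line 5 remove [aoga,abhz] add [ubeqx,tqpac,fca] -> 15 lines: qjw mfqv hfg ntjm jfdjr oac ubeqx tqpac fca jhhbt gbw ebb ohhbe msyzj uderb
Final line 10: jhhbt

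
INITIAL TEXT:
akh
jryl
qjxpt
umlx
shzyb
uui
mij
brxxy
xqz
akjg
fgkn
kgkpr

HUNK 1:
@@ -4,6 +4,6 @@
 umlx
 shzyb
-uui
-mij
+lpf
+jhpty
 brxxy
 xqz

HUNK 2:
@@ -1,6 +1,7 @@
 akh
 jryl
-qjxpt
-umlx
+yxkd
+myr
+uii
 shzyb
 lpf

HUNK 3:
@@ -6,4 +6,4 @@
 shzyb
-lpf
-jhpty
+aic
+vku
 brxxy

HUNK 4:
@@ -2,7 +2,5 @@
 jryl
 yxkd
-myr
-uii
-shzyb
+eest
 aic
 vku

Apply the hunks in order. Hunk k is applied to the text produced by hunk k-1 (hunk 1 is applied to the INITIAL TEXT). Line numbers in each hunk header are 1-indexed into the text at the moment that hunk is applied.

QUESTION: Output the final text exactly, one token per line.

Hunk 1: at line 4 remove [uui,mij] add [lpf,jhpty] -> 12 lines: akh jryl qjxpt umlx shzyb lpf jhpty brxxy xqz akjg fgkn kgkpr
Hunk 2: at line 1 remove [qjxpt,umlx] add [yxkd,myr,uii] -> 13 lines: akh jryl yxkd myr uii shzyb lpf jhpty brxxy xqz akjg fgkn kgkpr
Hunk 3: at line 6 remove [lpf,jhpty] add [aic,vku] -> 13 lines: akh jryl yxkd myr uii shzyb aic vku brxxy xqz akjg fgkn kgkpr
Hunk 4: at line 2 remove [myr,uii,shzyb] add [eest] -> 11 lines: akh jryl yxkd eest aic vku brxxy xqz akjg fgkn kgkpr

Answer: akh
jryl
yxkd
eest
aic
vku
brxxy
xqz
akjg
fgkn
kgkpr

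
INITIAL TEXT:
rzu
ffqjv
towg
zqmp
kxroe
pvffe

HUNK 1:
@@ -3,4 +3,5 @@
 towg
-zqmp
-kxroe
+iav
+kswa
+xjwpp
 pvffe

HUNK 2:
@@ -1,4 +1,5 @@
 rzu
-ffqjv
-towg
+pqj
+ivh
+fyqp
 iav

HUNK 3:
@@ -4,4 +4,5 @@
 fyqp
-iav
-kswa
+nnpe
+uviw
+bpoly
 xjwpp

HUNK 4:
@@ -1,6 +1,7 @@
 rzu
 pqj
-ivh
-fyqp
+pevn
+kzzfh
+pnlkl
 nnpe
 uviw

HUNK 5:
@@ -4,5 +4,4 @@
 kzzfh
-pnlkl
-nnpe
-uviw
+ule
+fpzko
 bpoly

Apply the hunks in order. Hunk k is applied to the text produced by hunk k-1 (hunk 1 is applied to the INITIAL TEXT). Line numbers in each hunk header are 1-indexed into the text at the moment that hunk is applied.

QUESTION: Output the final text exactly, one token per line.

Hunk 1: at line 3 remove [zqmp,kxroe] add [iav,kswa,xjwpp] -> 7 lines: rzu ffqjv towg iav kswa xjwpp pvffe
Hunk 2: at line 1 remove [ffqjv,towg] add [pqj,ivh,fyqp] -> 8 lines: rzu pqj ivh fyqp iav kswa xjwpp pvffe
Hunk 3: at line 4 remove [iav,kswa] add [nnpe,uviw,bpoly] -> 9 lines: rzu pqj ivh fyqp nnpe uviw bpoly xjwpp pvffe
Hunk 4: at line 1 remove [ivh,fyqp] add [pevn,kzzfh,pnlkl] -> 10 lines: rzu pqj pevn kzzfh pnlkl nnpe uviw bpoly xjwpp pvffe
Hunk 5: at line 4 remove [pnlkl,nnpe,uviw] add [ule,fpzko] -> 9 lines: rzu pqj pevn kzzfh ule fpzko bpoly xjwpp pvffe

Answer: rzu
pqj
pevn
kzzfh
ule
fpzko
bpoly
xjwpp
pvffe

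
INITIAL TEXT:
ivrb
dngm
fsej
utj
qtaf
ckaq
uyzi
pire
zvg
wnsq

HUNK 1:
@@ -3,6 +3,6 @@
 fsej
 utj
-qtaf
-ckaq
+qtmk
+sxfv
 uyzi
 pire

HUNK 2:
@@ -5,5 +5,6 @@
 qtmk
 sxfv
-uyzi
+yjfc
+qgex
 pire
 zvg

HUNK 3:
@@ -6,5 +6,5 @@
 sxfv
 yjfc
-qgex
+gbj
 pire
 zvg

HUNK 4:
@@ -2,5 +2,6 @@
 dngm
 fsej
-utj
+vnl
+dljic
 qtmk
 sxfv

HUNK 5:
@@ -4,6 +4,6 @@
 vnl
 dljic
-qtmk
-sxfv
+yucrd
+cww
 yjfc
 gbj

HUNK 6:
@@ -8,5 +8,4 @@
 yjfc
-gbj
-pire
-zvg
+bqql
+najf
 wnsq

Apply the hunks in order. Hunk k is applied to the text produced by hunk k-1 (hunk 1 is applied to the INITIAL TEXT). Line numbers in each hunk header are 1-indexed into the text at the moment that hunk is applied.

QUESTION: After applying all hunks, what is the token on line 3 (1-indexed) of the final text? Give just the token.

Answer: fsej

Derivation:
Hunk 1: at line 3 remove [qtaf,ckaq] add [qtmk,sxfv] -> 10 lines: ivrb dngm fsej utj qtmk sxfv uyzi pire zvg wnsq
Hunk 2: at line 5 remove [uyzi] add [yjfc,qgex] -> 11 lines: ivrb dngm fsej utj qtmk sxfv yjfc qgex pire zvg wnsq
Hunk 3: at line 6 remove [qgex] add [gbj] -> 11 lines: ivrb dngm fsej utj qtmk sxfv yjfc gbj pire zvg wnsq
Hunk 4: at line 2 remove [utj] add [vnl,dljic] -> 12 lines: ivrb dngm fsej vnl dljic qtmk sxfv yjfc gbj pire zvg wnsq
Hunk 5: at line 4 remove [qtmk,sxfv] add [yucrd,cww] -> 12 lines: ivrb dngm fsej vnl dljic yucrd cww yjfc gbj pire zvg wnsq
Hunk 6: at line 8 remove [gbj,pire,zvg] add [bqql,najf] -> 11 lines: ivrb dngm fsej vnl dljic yucrd cww yjfc bqql najf wnsq
Final line 3: fsej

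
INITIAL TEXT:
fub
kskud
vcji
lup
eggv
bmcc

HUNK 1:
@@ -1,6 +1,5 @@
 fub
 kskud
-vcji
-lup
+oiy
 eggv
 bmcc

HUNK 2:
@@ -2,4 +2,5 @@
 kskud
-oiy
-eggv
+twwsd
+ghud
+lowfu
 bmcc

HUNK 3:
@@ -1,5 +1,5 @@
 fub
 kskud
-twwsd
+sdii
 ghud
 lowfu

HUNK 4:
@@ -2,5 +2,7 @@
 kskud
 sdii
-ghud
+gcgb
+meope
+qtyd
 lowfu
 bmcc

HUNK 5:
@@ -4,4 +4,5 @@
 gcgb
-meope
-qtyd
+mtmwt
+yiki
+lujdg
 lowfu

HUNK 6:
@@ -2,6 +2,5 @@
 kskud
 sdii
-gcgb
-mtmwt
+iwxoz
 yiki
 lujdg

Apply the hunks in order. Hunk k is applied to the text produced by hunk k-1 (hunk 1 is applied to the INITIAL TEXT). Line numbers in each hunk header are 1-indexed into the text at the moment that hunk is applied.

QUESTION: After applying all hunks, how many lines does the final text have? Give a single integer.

Hunk 1: at line 1 remove [vcji,lup] add [oiy] -> 5 lines: fub kskud oiy eggv bmcc
Hunk 2: at line 2 remove [oiy,eggv] add [twwsd,ghud,lowfu] -> 6 lines: fub kskud twwsd ghud lowfu bmcc
Hunk 3: at line 1 remove [twwsd] add [sdii] -> 6 lines: fub kskud sdii ghud lowfu bmcc
Hunk 4: at line 2 remove [ghud] add [gcgb,meope,qtyd] -> 8 lines: fub kskud sdii gcgb meope qtyd lowfu bmcc
Hunk 5: at line 4 remove [meope,qtyd] add [mtmwt,yiki,lujdg] -> 9 lines: fub kskud sdii gcgb mtmwt yiki lujdg lowfu bmcc
Hunk 6: at line 2 remove [gcgb,mtmwt] add [iwxoz] -> 8 lines: fub kskud sdii iwxoz yiki lujdg lowfu bmcc
Final line count: 8

Answer: 8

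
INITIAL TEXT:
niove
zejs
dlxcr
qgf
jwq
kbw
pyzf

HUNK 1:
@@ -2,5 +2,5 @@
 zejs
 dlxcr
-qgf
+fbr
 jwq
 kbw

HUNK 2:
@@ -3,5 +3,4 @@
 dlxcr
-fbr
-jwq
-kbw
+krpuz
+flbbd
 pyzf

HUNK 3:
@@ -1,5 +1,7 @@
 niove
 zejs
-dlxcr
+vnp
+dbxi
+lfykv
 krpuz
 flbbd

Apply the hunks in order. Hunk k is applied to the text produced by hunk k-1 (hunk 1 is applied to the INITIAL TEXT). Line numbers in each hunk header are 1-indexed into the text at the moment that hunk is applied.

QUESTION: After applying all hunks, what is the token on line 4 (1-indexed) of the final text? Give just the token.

Hunk 1: at line 2 remove [qgf] add [fbr] -> 7 lines: niove zejs dlxcr fbr jwq kbw pyzf
Hunk 2: at line 3 remove [fbr,jwq,kbw] add [krpuz,flbbd] -> 6 lines: niove zejs dlxcr krpuz flbbd pyzf
Hunk 3: at line 1 remove [dlxcr] add [vnp,dbxi,lfykv] -> 8 lines: niove zejs vnp dbxi lfykv krpuz flbbd pyzf
Final line 4: dbxi

Answer: dbxi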